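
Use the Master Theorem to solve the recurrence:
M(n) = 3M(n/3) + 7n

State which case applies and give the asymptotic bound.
Master Theorem template: M(n) = a·M(n/b) + f(n).
Here: a=3, b=3, f(n)=7n
Compute log_b(a) = log_3(3) = 1.
f(n) = 7n = Θ(n). Case 2: M(n) = Θ(n log n).

Case 2: M(n) = Θ(n log n)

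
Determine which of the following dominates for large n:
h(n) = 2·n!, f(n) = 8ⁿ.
Comparing growth rates:
Growth-rate hierarchy: log n ≺ any polynomial ≺ any exponential cⁿ (c>1) ≺ n! ≺ nⁿ.
factorial dominates exponential base 8 asymptotically.

h(n) grows faster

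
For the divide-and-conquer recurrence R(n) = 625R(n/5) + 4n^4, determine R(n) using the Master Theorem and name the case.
Master Theorem template: R(n) = a·R(n/b) + f(n).
Here: a=625, b=5, f(n)=4n^4
Compute log_b(a) = log_5(625) = 4.
f(n) = 4n^4 = Θ(n^4). Case 2: R(n) = Θ(n^4 log n).

Case 2: R(n) = Θ(n^4 log n)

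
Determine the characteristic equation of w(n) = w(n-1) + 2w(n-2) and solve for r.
Substitute w(n) = rⁿ and divide through by rⁿ⁻²: r² - r - 2 = 0
Factor: (r + 1)(r - 2) = 0, so r = -1, 2.
General solution: w(n) = A·(-1)ⁿ + B·2ⁿ

Characteristic: r² - r - 2 = 0, Roots: r = -1, 2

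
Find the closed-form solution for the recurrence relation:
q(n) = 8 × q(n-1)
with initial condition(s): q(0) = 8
Recurrence: q(n) = 8 × q(n-1), initial: q(0) = 8.
Each term is 8 times the previous, so this is geometric with ratio 8. After n steps: q(n) = q(0)·8ⁿ = 8·8ⁿ.

q(n) = 8·8ⁿ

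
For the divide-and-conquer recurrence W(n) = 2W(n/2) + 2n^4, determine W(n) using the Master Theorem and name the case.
Master Theorem template: W(n) = a·W(n/b) + f(n).
Here: a=2, b=2, f(n)=2n^4
Compute log_b(a) = log_2(2) = 1.
f(n) = 2n^4 = Ω(n^(1+ε)) with ε = 3, and the regularity condition holds (a·f(n/b) = (a/b^4)·f(n) with a/b^4 = 2^-3 < 1). Case 3: W(n) = Θ(f(n)) = Θ(n^4).

Case 3: W(n) = Θ(n^4)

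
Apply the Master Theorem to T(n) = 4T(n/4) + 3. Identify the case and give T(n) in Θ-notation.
Master Theorem template: T(n) = a·T(n/b) + f(n).
Here: a=4, b=4, f(n)=3
Compute log_b(a) = log_4(4) = 1.
f(n) = 3 = O(n^(1-ε)) with ε = 1. Case 1: T(n) = Θ(n^log_b(a)) = Θ(n).

Case 1: T(n) = Θ(n)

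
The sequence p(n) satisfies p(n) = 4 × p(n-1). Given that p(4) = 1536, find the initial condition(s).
In general p(n) = 4ⁿ · p(0). At n = 4: p(0) = p(4) / 4^4 = 1536 / 256 = 6.

p(0) = 6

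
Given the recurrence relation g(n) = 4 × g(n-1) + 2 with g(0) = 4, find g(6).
Computing step by step:
g(0) = 4
g(1) = 4 × 4 + 2 = 18
g(2) = 4 × 18 + 2 = 74
g(3) = 4 × 74 + 2 = 298
g(4) = 4 × 298 + 2 = 1194
g(5) = 4 × 1194 + 2 = 4778
g(6) = 4 × 4778 + 2 = 19114

19114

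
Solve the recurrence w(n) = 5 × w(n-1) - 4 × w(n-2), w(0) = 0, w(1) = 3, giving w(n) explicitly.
Recurrence: w(n) = 5 × w(n-1) - 4 × w(n-2), initial: w(0) = 0, w(1) = 3.
Characteristic equation: r² - 5r + 4 = 0, which factors as (r - 4)(r - 1) = 0, so r = 4, 1. General solution w(n) = A·4ⁿ + B·1ⁿ. From w(0) = 0: A + B = 0. From w(1) = 3: 4A + 1B = 3. Solving gives A = 1, B = -1.

w(n) = 4ⁿ - 1ⁿ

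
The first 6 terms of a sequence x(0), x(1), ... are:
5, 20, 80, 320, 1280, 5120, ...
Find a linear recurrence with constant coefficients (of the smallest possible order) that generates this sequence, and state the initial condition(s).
Look for the lowest-order linear relation among consecutive terms.
Observation: each term is 4× the previous.
Check at n=2: 4·20 = 80. ✓

x(n) = 4 × x(n-1), x(0) = 5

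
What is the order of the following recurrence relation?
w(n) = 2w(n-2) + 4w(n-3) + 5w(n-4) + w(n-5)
The order is the largest lag k for which w(n-k) appears. Here the deepest term is w(n-5), so the order is 5.

Order 5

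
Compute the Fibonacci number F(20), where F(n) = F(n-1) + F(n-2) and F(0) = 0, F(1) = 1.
Computing the sequence terms:
0, 1, 1, 2, 3, 5, 8, 13, 21, 34, 55, 89, 144, 233, 377, 610, 987, 1597, 2584, 4181, 6765

6765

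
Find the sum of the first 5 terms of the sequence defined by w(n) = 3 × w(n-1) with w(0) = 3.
Computing the sequence terms: 3, 9, 27, 81, 243
Adding these values together:

363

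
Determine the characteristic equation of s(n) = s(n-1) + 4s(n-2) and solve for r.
Substitute s(n) = rⁿ and divide through by rⁿ⁻²: r² - r - 4 = 0
Discriminant: 1² + 4·4 = 17, not a perfect square, so by the quadratic formula r = (1 ± √17)/2.
General solution: s(n) = A·r₁ⁿ + B·r₂ⁿ where r₁,r₂ = (1 ± √17)/2

Characteristic: r² - r - 4 = 0, Roots: r = (1 ± √17)/2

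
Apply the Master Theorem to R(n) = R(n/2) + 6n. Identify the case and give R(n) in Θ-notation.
Master Theorem template: R(n) = a·R(n/b) + f(n).
Here: a=1, b=2, f(n)=6n
Compute log_b(a) = log_2(1) = 0.
f(n) = 6n = Ω(n^(0+ε)) with ε = 1, and the regularity condition holds (a·f(n/b) = (a/b^1)·f(n) with a/b^1 = 2^-1 < 1). Case 3: R(n) = Θ(f(n)) = Θ(n).

Case 3: R(n) = Θ(n)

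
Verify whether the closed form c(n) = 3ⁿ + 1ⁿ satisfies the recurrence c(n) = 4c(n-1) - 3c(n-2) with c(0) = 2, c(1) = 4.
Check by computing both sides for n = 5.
From the recurrence with c(0) = 2, c(1) = 4:
  c(0) = 2, c(1) = 4, c(2) = 10, c(3) = 28, c(4) = 82, c(5) = 244
  so the recurrence gives c(5) = 244.
From the proposed closed form c(n) = 3ⁿ + 1ⁿ:
  c(5) = 244.
Both sides give 244 at n = 5, and the initial condition(s) match, so the closed form is consistent.

Yes, the closed form is correct.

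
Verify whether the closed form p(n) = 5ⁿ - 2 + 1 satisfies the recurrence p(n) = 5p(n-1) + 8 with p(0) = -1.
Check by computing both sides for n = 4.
From the recurrence with p(0) = -1:
  p(0) = -1, p(1) = 3, p(2) = 23, p(3) = 123, p(4) = 623
  so the recurrence gives p(4) = 623.
From the proposed closed form p(n) = 5ⁿ - 2 + 1:
  p(4) = 624.
The recurrence gives 623 but the closed form gives 624, so the closed form does not satisfy the recurrence.

No, the closed form is incorrect.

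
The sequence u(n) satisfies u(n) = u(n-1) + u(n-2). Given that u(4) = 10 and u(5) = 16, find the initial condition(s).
Work backwards using u(k) = u(k+2) - u(k+1):
u(3) = u(5) - u(4) = 16 - 10 = 6
u(2) = u(4) - u(3) = 10 - 6 = 4
u(1) = u(3) - u(2) = 6 - 4 = 2
u(0) = u(2) - u(1) = 4 - 2 = 2

u(0) = 2, u(1) = 2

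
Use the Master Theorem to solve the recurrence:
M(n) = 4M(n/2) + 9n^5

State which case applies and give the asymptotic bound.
Master Theorem template: M(n) = a·M(n/b) + f(n).
Here: a=4, b=2, f(n)=9n^5
Compute log_b(a) = log_2(4) = 2.
f(n) = 9n^5 = Ω(n^(2+ε)) with ε = 3, and the regularity condition holds (a·f(n/b) = (a/b^5)·f(n) with a/b^5 = 2^-3 < 1). Case 3: M(n) = Θ(f(n)) = Θ(n^5).

Case 3: M(n) = Θ(n^5)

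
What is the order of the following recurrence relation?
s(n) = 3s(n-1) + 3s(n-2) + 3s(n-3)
The order is the largest lag k for which s(n-k) appears. Here the deepest term is s(n-3), so the order is 3.

Order 3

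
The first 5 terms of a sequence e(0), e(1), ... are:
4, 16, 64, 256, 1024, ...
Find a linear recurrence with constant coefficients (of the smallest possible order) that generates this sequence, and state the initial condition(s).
Look for the lowest-order linear relation among consecutive terms.
Observation: each term is 4× the previous.
Check at n=2: 4·16 = 64. ✓

e(n) = 4 × e(n-1), e(0) = 4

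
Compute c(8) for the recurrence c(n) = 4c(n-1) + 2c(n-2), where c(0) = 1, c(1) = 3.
Computing the sequence terms:
1, 3, 14, 62, 276, 1228, 5464, 24312, 108176

108176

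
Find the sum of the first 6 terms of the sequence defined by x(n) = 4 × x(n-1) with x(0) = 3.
Computing the sequence terms: 3, 12, 48, 192, 768, 3072
Adding these values together:

4095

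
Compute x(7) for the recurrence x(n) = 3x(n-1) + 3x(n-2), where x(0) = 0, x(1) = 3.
Computing the sequence terms:
0, 3, 9, 36, 135, 513, 1944, 7371

7371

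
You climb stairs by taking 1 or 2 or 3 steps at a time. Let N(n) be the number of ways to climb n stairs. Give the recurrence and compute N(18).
Condition on the size of the last step (1 to 3): before it there were n-1, …, n-3 stairs climbed, and these cases are disjoint, so N(n) = N(n-1) + N(n-2) + N(n-3) (order-3 linear recurrence).
Initial conditions by direct count (compositions of i into parts ≤ 3): N(1) = 1; N(2) = 2; N(3) = 4.
Iterating the recurrence: N(4) = 7, N(5) = 13, N(6) = 24, N(7) = 44, N(8) = 81, N(9) = 149, N(10) = 274, N(11) = 504, N(12) = 927, N(13) = 1705, N(14) = 3136, N(15) = 5768, N(16) = 10609, N(17) = 19513, N(18) = 35890.

N(n) = N(n-1) + N(n-2) + N(n-3), N(1) = 1, N(2) = 2, N(3) = 4; N(18) = 35890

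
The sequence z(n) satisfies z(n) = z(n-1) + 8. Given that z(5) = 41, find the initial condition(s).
z(5) = z(0) + 5·8, so z(0) = 41 - 40 = 1.

z(0) = 1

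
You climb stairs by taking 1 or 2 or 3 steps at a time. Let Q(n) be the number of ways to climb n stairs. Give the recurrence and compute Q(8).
Condition on the size of the last step (1 to 3): before it there were n-1, …, n-3 stairs climbed, and these cases are disjoint, so Q(n) = Q(n-1) + Q(n-2) + Q(n-3) (order-3 linear recurrence).
Initial conditions by direct count (compositions of i into parts ≤ 3): Q(1) = 1; Q(2) = 2; Q(3) = 4.
Iterating the recurrence: Q(4) = 7, Q(5) = 13, Q(6) = 24, Q(7) = 44, Q(8) = 81.

Q(n) = Q(n-1) + Q(n-2) + Q(n-3), Q(1) = 1, Q(2) = 2, Q(3) = 4; Q(8) = 81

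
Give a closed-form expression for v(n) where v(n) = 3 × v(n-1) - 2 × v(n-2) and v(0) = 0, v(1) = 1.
Recurrence: v(n) = 3 × v(n-1) - 2 × v(n-2), initial: v(0) = 0, v(1) = 1.
Characteristic equation: r² - 3r + 2 = 0, which factors as (r - 2)(r - 1) = 0, so r = 2, 1. General solution v(n) = A·2ⁿ + B·1ⁿ. From v(0) = 0: A + B = 0. From v(1) = 1: 2A + 1B = 1. Solving gives A = 1, B = -1.

v(n) = 2ⁿ - 1ⁿ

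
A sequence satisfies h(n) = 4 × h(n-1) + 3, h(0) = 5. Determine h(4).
Computing step by step:
h(0) = 5
h(1) = 4 × 5 + 3 = 23
h(2) = 4 × 23 + 3 = 95
h(3) = 4 × 95 + 3 = 383
h(4) = 4 × 383 + 3 = 1535

1535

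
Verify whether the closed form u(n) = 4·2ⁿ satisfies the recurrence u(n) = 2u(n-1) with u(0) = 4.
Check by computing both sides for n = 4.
From the recurrence with u(0) = 4:
  u(0) = 4, u(1) = 8, u(2) = 16, u(3) = 32, u(4) = 64
  so the recurrence gives u(4) = 64.
From the proposed closed form u(n) = 4·2ⁿ:
  u(4) = 64.
Both sides give 64 at n = 4, and the initial condition(s) match, so the closed form is consistent.

Yes, the closed form is correct.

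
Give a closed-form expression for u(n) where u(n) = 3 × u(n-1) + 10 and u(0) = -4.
Recurrence: u(n) = 3 × u(n-1) + 10, initial: u(0) = -4.
Try u(n) = A·3ⁿ + C. Substituting: A·3ⁿ + C = 3(A·3ⁿ⁻¹ + C) + 10 = A·3ⁿ + 3C + 10, so C = 3C + 10, giving C = -5. Then u(0) = A - 5 = -4 gives A = 1.

u(n) = 3ⁿ - 5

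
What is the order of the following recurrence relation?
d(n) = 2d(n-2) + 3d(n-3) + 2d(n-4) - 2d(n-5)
The order is the largest lag k for which d(n-k) appears. Here the deepest term is d(n-5), so the order is 5.

Order 5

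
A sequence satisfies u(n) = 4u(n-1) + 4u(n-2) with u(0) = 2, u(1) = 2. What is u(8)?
Computing the sequence terms:
2, 2, 16, 72, 352, 1696, 8192, 39552, 190976

190976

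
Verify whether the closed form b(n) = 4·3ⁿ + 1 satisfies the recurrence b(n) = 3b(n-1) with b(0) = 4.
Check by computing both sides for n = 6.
From the recurrence with b(0) = 4:
  b(0) = 4, b(1) = 12, b(2) = 36, b(3) = 108, b(4) = 324, b(5) = 972, b(6) = 2916
  so the recurrence gives b(6) = 2916.
From the proposed closed form b(n) = 4·3ⁿ + 1:
  b(6) = 2917.
The recurrence gives 2916 but the closed form gives 2917, so the closed form does not satisfy the recurrence.

No, the closed form is incorrect.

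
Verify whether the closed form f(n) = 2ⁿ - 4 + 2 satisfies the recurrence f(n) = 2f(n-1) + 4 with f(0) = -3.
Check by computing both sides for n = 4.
From the recurrence with f(0) = -3:
  f(0) = -3, f(1) = -2, f(2) = 0, f(3) = 4, f(4) = 12
  so the recurrence gives f(4) = 12.
From the proposed closed form f(n) = 2ⁿ - 4 + 2:
  f(4) = 14.
The recurrence gives 12 but the closed form gives 14, so the closed form does not satisfy the recurrence.

No, the closed form is incorrect.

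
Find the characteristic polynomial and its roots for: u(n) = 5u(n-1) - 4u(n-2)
Substitute u(n) = rⁿ and divide through by rⁿ⁻²: r² - 5r + 4 = 0
Factor: (r - 1)(r - 4) = 0, so r = 1, 4.
General solution: u(n) = A·1ⁿ + B·4ⁿ

Characteristic: r² - 5r + 4 = 0, Roots: r = 1, 4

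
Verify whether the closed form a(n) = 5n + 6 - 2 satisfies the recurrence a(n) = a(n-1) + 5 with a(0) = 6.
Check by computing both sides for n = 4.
From the recurrence with a(0) = 6:
  a(0) = 6, a(1) = 11, a(2) = 16, a(3) = 21, a(4) = 26
  so the recurrence gives a(4) = 26.
From the proposed closed form a(n) = 5n + 6 - 2:
  a(4) = 24.
The recurrence gives 26 but the closed form gives 24, so the closed form does not satisfy the recurrence.

No, the closed form is incorrect.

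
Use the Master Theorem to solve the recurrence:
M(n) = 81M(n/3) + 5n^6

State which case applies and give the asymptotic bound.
Master Theorem template: M(n) = a·M(n/b) + f(n).
Here: a=81, b=3, f(n)=5n^6
Compute log_b(a) = log_3(81) = 4.
f(n) = 5n^6 = Ω(n^(4+ε)) with ε = 2, and the regularity condition holds (a·f(n/b) = (a/b^6)·f(n) with a/b^6 = 3^-2 < 1). Case 3: M(n) = Θ(f(n)) = Θ(n^6).

Case 3: M(n) = Θ(n^6)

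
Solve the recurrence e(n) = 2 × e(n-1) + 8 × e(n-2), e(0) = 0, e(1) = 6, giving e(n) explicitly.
Recurrence: e(n) = 2 × e(n-1) + 8 × e(n-2), initial: e(0) = 0, e(1) = 6.
Characteristic equation: r² - 2r - 8 = 0, which factors as (r - 4)(r + 2) = 0, so r = 4, -2. General solution e(n) = A·4ⁿ + B·(-2)ⁿ. From e(0) = 0: A + B = 0. From e(1) = 6: 4A - 2B = 6. Solving gives A = 1, B = -1.

e(n) = 4ⁿ - (-2)ⁿ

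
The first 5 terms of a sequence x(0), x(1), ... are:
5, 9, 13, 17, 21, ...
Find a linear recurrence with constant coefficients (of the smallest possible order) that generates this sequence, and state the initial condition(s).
Look for the lowest-order linear relation among consecutive terms.
Observation: consecutive differences are constant (= 4).
Check at n=2: 1·9 + 4 = 13. ✓

x(n) = x(n-1) + 4, x(0) = 5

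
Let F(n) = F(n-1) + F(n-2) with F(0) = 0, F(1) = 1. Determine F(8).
Computing the sequence terms:
0, 1, 1, 2, 3, 5, 8, 13, 21

21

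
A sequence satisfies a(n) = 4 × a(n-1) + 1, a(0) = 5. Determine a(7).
Computing step by step:
a(0) = 5
a(1) = 4 × 5 + 1 = 21
a(2) = 4 × 21 + 1 = 85
a(3) = 4 × 85 + 1 = 341
a(4) = 4 × 341 + 1 = 1365
a(5) = 4 × 1365 + 1 = 5461
a(6) = 4 × 5461 + 1 = 21845
a(7) = 4 × 21845 + 1 = 87381

87381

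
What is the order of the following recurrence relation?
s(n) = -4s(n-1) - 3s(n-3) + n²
The order is the largest lag k for which s(n-k) appears. Here the deepest term is s(n-3) (the n² term is non-homogeneous and does not affect the order), so the order is 3.

Order 3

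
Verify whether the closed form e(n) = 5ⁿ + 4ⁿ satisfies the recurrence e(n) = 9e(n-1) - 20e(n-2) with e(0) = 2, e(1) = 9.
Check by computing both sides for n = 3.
From the recurrence with e(0) = 2, e(1) = 9:
  e(0) = 2, e(1) = 9, e(2) = 41, e(3) = 189
  so the recurrence gives e(3) = 189.
From the proposed closed form e(n) = 5ⁿ + 4ⁿ:
  e(3) = 189.
Both sides give 189 at n = 3, and the initial condition(s) match, so the closed form is consistent.

Yes, the closed form is correct.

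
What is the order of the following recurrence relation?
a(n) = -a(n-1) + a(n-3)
The order is the largest lag k for which a(n-k) appears. Here the deepest term is a(n-3), so the order is 3.

Order 3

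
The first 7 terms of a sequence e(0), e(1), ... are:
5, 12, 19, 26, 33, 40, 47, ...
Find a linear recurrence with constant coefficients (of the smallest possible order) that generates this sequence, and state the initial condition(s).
Look for the lowest-order linear relation among consecutive terms.
Observation: consecutive differences are constant (= 7).
Check at n=2: 1·12 + 7 = 19. ✓

e(n) = e(n-1) + 7, e(0) = 5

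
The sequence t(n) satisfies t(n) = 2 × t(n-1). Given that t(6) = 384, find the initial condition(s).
In general t(n) = 2ⁿ · t(0). At n = 6: t(0) = t(6) / 2^6 = 384 / 64 = 6.

t(0) = 6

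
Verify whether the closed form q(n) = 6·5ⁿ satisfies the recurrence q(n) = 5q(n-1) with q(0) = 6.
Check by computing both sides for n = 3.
From the recurrence with q(0) = 6:
  q(0) = 6, q(1) = 30, q(2) = 150, q(3) = 750
  so the recurrence gives q(3) = 750.
From the proposed closed form q(n) = 6·5ⁿ:
  q(3) = 750.
Both sides give 750 at n = 3, and the initial condition(s) match, so the closed form is consistent.

Yes, the closed form is correct.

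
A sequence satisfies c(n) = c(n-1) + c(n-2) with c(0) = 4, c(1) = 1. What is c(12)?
Computing the sequence terms:
4, 1, 5, 6, 11, 17, 28, 45, 73, 118, 191, 309, 500

500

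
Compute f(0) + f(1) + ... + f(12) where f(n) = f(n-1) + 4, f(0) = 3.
Computing the sequence terms: 3, 7, 11, 15, 19, 23, 27, 31, 35, 39, 43, 47, 51
Adding these values together:

351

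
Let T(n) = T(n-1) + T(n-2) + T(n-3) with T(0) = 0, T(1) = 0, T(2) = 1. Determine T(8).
Computing the sequence terms:
0, 0, 1, 1, 2, 4, 7, 13, 24

24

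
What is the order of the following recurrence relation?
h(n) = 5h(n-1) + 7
The order is the largest lag k for which h(n-k) appears. Here the deepest term is h(n-1) (the 7 term is non-homogeneous and does not affect the order), so the order is 1.

Order 1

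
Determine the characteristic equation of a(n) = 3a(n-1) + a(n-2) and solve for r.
Substitute a(n) = rⁿ and divide through by rⁿ⁻²: r² - 3r - 1 = 0
Discriminant: 3² + 4·1 = 13, not a perfect square, so by the quadratic formula r = (3 ± √13)/2.
General solution: a(n) = A·r₁ⁿ + B·r₂ⁿ where r₁,r₂ = (3 ± √13)/2

Characteristic: r² - 3r - 1 = 0, Roots: r = (3 ± √13)/2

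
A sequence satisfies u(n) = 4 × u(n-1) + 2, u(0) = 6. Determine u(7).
Computing step by step:
u(0) = 6
u(1) = 4 × 6 + 2 = 26
u(2) = 4 × 26 + 2 = 106
u(3) = 4 × 106 + 2 = 426
u(4) = 4 × 426 + 2 = 1706
u(5) = 4 × 1706 + 2 = 6826
u(6) = 4 × 6826 + 2 = 27306
u(7) = 4 × 27306 + 2 = 109226

109226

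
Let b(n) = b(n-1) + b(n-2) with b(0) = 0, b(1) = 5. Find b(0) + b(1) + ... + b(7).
Computing the sequence terms: 0, 5, 5, 10, 15, 25, 40, 65
Adding these values together:

165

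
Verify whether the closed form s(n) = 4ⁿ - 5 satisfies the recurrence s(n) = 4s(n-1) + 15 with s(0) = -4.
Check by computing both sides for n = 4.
From the recurrence with s(0) = -4:
  s(0) = -4, s(1) = -1, s(2) = 11, s(3) = 59, s(4) = 251
  so the recurrence gives s(4) = 251.
From the proposed closed form s(n) = 4ⁿ - 5:
  s(4) = 251.
Both sides give 251 at n = 4, and the initial condition(s) match, so the closed form is consistent.

Yes, the closed form is correct.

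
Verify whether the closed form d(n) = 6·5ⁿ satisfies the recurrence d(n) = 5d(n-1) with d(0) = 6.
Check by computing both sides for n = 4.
From the recurrence with d(0) = 6:
  d(0) = 6, d(1) = 30, d(2) = 150, d(3) = 750, d(4) = 3750
  so the recurrence gives d(4) = 3750.
From the proposed closed form d(n) = 6·5ⁿ:
  d(4) = 3750.
Both sides give 3750 at n = 4, and the initial condition(s) match, so the closed form is consistent.

Yes, the closed form is correct.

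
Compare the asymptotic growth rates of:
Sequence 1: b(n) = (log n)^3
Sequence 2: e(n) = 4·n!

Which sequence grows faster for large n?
Comparing growth rates:
Growth-rate hierarchy: log n ≺ any polynomial ≺ any exponential cⁿ (c>1) ≺ n! ≺ nⁿ.
factorial dominates polylogarithmic (log n)^3 asymptotically.

e(n) grows faster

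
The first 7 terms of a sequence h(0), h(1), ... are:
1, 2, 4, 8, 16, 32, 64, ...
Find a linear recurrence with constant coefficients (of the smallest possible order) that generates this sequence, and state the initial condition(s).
Look for the lowest-order linear relation among consecutive terms.
Observation: each term is 2× the previous.
Check at n=2: 2·2 = 4. ✓

h(n) = 2 × h(n-1), h(0) = 1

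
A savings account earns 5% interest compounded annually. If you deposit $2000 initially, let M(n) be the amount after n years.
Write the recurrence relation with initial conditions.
Each year the balance grows by 5%, i.e. is multiplied by 1 + 5/100 = 1.05, so M(n) = 1.05 × M(n-1). The initial deposit gives M(0) = 2000.
Unrolling gives the closed form M(n) = 2000 × (1.05)ⁿ.

M(n) = 1.05 × M(n-1), M(0) = 2000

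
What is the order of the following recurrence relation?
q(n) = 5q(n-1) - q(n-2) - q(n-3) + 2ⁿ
The order is the largest lag k for which q(n-k) appears. Here the deepest term is q(n-3) (the 2ⁿ term is non-homogeneous and does not affect the order), so the order is 3.

Order 3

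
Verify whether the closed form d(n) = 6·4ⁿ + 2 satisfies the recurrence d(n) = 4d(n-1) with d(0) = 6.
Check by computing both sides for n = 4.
From the recurrence with d(0) = 6:
  d(0) = 6, d(1) = 24, d(2) = 96, d(3) = 384, d(4) = 1536
  so the recurrence gives d(4) = 1536.
From the proposed closed form d(n) = 6·4ⁿ + 2:
  d(4) = 1538.
The recurrence gives 1536 but the closed form gives 1538, so the closed form does not satisfy the recurrence.

No, the closed form is incorrect.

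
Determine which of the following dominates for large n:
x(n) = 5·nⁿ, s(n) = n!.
Comparing growth rates:
Growth-rate hierarchy: log n ≺ any polynomial ≺ any exponential cⁿ (c>1) ≺ n! ≺ nⁿ.
super-exponential nⁿ dominates factorial asymptotically.

x(n) grows faster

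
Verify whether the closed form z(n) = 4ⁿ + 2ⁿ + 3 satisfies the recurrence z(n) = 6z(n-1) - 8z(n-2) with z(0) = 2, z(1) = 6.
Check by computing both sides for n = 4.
From the recurrence with z(0) = 2, z(1) = 6:
  z(0) = 2, z(1) = 6, z(2) = 20, z(3) = 72, z(4) = 272
  so the recurrence gives z(4) = 272.
From the proposed closed form z(n) = 4ⁿ + 2ⁿ + 3:
  z(4) = 275.
The recurrence gives 272 but the closed form gives 275, so the closed form does not satisfy the recurrence.

No, the closed form is incorrect.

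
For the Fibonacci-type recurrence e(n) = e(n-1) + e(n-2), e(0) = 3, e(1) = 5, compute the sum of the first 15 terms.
Computing the sequence terms: 3, 5, 8, 13, 21, 34, 55, 89, 144, 233, 377, 610, 987, 1597, 2584
Adding these values together:

6760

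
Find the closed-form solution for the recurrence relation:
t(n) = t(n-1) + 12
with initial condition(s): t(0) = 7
Recurrence: t(n) = t(n-1) + 12, initial: t(0) = 7.
Each step adds 12, so t(n) = t(0) + 12n = 12n + 7.

t(n) = 12n + 7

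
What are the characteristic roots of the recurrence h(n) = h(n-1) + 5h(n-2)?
Substitute h(n) = rⁿ and divide through by rⁿ⁻²: r² - r - 5 = 0
Discriminant: 1² + 4·5 = 21, not a perfect square, so by the quadratic formula r = (1 ± √21)/2.
General solution: h(n) = A·r₁ⁿ + B·r₂ⁿ where r₁,r₂ = (1 ± √21)/2

Characteristic: r² - r - 5 = 0, Roots: r = (1 ± √21)/2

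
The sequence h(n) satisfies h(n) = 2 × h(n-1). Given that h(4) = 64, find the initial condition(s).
In general h(n) = 2ⁿ · h(0). At n = 4: h(0) = h(4) / 2^4 = 64 / 16 = 4.

h(0) = 4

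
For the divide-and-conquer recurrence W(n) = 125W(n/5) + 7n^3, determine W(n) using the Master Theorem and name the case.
Master Theorem template: W(n) = a·W(n/b) + f(n).
Here: a=125, b=5, f(n)=7n^3
Compute log_b(a) = log_5(125) = 3.
f(n) = 7n^3 = Θ(n^3). Case 2: W(n) = Θ(n^3 log n).

Case 2: W(n) = Θ(n^3 log n)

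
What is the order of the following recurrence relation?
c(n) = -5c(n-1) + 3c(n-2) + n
The order is the largest lag k for which c(n-k) appears. Here the deepest term is c(n-2) (the n term is non-homogeneous and does not affect the order), so the order is 2.

Order 2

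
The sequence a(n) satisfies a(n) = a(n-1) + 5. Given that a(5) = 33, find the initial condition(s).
a(5) = a(0) + 5·5, so a(0) = 33 - 25 = 8.

a(0) = 8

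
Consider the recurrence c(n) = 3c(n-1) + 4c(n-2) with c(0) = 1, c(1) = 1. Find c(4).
Computing the sequence terms:
1, 1, 7, 25, 103

103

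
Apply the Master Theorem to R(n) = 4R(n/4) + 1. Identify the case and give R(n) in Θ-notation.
Master Theorem template: R(n) = a·R(n/b) + f(n).
Here: a=4, b=4, f(n)=1
Compute log_b(a) = log_4(4) = 1.
f(n) = 1 = O(n^(1-ε)) with ε = 1. Case 1: R(n) = Θ(n^log_b(a)) = Θ(n).

Case 1: R(n) = Θ(n)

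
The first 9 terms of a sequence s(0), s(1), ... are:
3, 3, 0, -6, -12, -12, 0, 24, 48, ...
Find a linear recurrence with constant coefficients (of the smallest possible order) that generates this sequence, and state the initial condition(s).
Look for the lowest-order linear relation among consecutive terms.
Observation: s(n) - 2·s(n-1) - (-2)·s(n-2) = 0 holds for the shown terms, and no order-1 relation s(n) = α·s(n-1) + β fits.
Check at n=3: 2·0 + (-2)·3 = -6. ✓

s(n) = 2s(n-1) - 2s(n-2), s(0) = 3, s(1) = 3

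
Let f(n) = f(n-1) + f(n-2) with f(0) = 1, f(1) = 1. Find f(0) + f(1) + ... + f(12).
Computing the sequence terms: 1, 1, 2, 3, 5, 8, 13, 21, 34, 55, 89, 144, 233
Adding these values together:

609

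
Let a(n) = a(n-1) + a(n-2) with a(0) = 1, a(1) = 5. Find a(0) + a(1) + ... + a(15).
Computing the sequence terms: 1, 5, 6, 11, 17, 28, 45, 73, 118, 191, 309, 500, 809, 1309, 2118, 3427
Adding these values together:

8967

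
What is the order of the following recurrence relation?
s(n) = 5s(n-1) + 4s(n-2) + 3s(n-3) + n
The order is the largest lag k for which s(n-k) appears. Here the deepest term is s(n-3) (the n term is non-homogeneous and does not affect the order), so the order is 3.

Order 3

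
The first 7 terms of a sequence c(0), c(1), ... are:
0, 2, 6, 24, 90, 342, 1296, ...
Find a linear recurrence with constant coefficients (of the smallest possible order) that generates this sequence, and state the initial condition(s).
Look for the lowest-order linear relation among consecutive terms.
Observation: c(n) - 3·c(n-1) - (3)·c(n-2) = 0 holds for the shown terms, and no order-1 relation c(n) = α·c(n-1) + β fits.
Check at n=3: 3·6 + (3)·2 = 24. ✓

c(n) = 3c(n-1) + 3c(n-2), c(0) = 0, c(1) = 2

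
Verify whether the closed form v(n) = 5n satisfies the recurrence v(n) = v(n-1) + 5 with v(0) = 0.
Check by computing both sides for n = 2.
From the recurrence with v(0) = 0:
  v(0) = 0, v(1) = 5, v(2) = 10
  so the recurrence gives v(2) = 10.
From the proposed closed form v(n) = 5n:
  v(2) = 10.
Both sides give 10 at n = 2, and the initial condition(s) match, so the closed form is consistent.

Yes, the closed form is correct.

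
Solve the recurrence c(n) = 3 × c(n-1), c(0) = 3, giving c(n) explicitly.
Recurrence: c(n) = 3 × c(n-1), initial: c(0) = 3.
Each term is 3 times the previous, so this is geometric with ratio 3. After n steps: c(n) = c(0)·3ⁿ = 3·3ⁿ.

c(n) = 3·3ⁿ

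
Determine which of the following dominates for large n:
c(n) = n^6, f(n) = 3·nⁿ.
Comparing growth rates:
Growth-rate hierarchy: log n ≺ any polynomial ≺ any exponential cⁿ (c>1) ≺ n! ≺ nⁿ.
super-exponential nⁿ dominates polynomial degree 6 asymptotically.

f(n) grows faster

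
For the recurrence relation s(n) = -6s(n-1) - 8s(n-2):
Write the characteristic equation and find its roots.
Substitute s(n) = rⁿ and divide through by rⁿ⁻²: r² + 6r + 8 = 0
Factor: (r + 2)(r + 4) = 0, so r = -2, -4.
General solution: s(n) = A·(-2)ⁿ + B·(-4)ⁿ

Characteristic: r² + 6r + 8 = 0, Roots: r = -2, -4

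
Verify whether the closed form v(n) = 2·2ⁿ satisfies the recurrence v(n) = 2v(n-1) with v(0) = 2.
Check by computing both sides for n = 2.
From the recurrence with v(0) = 2:
  v(0) = 2, v(1) = 4, v(2) = 8
  so the recurrence gives v(2) = 8.
From the proposed closed form v(n) = 2·2ⁿ:
  v(2) = 8.
Both sides give 8 at n = 2, and the initial condition(s) match, so the closed form is consistent.

Yes, the closed form is correct.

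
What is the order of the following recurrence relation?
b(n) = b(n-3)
The order is the largest lag k for which b(n-k) appears. Here the deepest term is b(n-3), so the order is 3.

Order 3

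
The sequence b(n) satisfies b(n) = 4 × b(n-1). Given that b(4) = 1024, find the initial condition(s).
In general b(n) = 4ⁿ · b(0). At n = 4: b(0) = b(4) / 4^4 = 1024 / 256 = 4.

b(0) = 4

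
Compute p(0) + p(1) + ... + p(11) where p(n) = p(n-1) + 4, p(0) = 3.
Computing the sequence terms: 3, 7, 11, 15, 19, 23, 27, 31, 35, 39, 43, 47
Adding these values together:

300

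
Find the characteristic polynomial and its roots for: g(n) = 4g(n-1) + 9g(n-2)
Substitute g(n) = rⁿ and divide through by rⁿ⁻²: r² - 4r - 9 = 0
Discriminant: 4² + 4·9 = 52, not a perfect square, so by the quadratic formula r = (4 ± √52)/2.
General solution: g(n) = A·r₁ⁿ + B·r₂ⁿ where r₁,r₂ = (4 ± √52)/2

Characteristic: r² - 4r - 9 = 0, Roots: r = (4 ± √52)/2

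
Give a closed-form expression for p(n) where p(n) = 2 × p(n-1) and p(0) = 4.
Recurrence: p(n) = 2 × p(n-1), initial: p(0) = 4.
Each term is 2 times the previous, so this is geometric with ratio 2. After n steps: p(n) = p(0)·2ⁿ = 4·2ⁿ.

p(n) = 4·2ⁿ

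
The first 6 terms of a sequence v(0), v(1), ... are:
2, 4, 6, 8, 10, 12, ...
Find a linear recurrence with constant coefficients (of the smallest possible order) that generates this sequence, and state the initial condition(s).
Look for the lowest-order linear relation among consecutive terms.
Observation: consecutive differences are constant (= 2).
Check at n=2: 1·4 + 2 = 6. ✓

v(n) = v(n-1) + 2, v(0) = 2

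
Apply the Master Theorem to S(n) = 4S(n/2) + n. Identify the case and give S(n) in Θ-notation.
Master Theorem template: S(n) = a·S(n/b) + f(n).
Here: a=4, b=2, f(n)=n
Compute log_b(a) = log_2(4) = 2.
f(n) = n = O(n^(2-ε)) with ε = 1. Case 1: S(n) = Θ(n^log_b(a)) = Θ(n^2).

Case 1: S(n) = Θ(n^2)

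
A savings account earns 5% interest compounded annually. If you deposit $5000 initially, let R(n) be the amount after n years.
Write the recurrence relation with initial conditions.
Each year the balance grows by 5%, i.e. is multiplied by 1 + 5/100 = 1.05, so R(n) = 1.05 × R(n-1). The initial deposit gives R(0) = 5000.
Unrolling gives the closed form R(n) = 5000 × (1.05)ⁿ.

R(n) = 1.05 × R(n-1), R(0) = 5000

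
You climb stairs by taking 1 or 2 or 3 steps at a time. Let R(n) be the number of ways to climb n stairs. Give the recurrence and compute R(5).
Condition on the size of the last step (1 to 3): before it there were n-1, …, n-3 stairs climbed, and these cases are disjoint, so R(n) = R(n-1) + R(n-2) + R(n-3) (order-3 linear recurrence).
Initial conditions by direct count (compositions of i into parts ≤ 3): R(1) = 1; R(2) = 2; R(3) = 4.
Iterating the recurrence: R(4) = 7, R(5) = 13.

R(n) = R(n-1) + R(n-2) + R(n-3), R(1) = 1, R(2) = 2, R(3) = 4; R(5) = 13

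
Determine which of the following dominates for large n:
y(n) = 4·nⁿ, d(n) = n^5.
Comparing growth rates:
Growth-rate hierarchy: log n ≺ any polynomial ≺ any exponential cⁿ (c>1) ≺ n! ≺ nⁿ.
super-exponential nⁿ dominates polynomial degree 5 asymptotically.

y(n) grows faster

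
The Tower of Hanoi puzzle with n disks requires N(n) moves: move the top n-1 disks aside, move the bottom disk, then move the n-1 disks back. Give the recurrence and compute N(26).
Moving n disks = move the top n-1 disks aside (N(n-1) moves) + move the largest disk (1 move) + move the n-1 disks back on top (N(n-1) moves), so N(n) = 2N(n-1) + 1, with N(1) = 1 (a single disk takes one move).
First terms: 1, 3, 7, 15, 31, 63, … — each is one less than a power of 2. Indeed N(n) + 1 = 2(N(n-1) + 1) with N(1) + 1 = 2, so N(n) + 1 = 2ⁿ and N(n) = 2ⁿ - 1.
Hence N(26) = 2^26 - 1 = 67108864 - 1 = 67108863.

N(n) = 2N(n-1) + 1, N(1) = 1; N(26) = 67108863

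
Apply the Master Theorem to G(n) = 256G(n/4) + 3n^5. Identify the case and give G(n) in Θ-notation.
Master Theorem template: G(n) = a·G(n/b) + f(n).
Here: a=256, b=4, f(n)=3n^5
Compute log_b(a) = log_4(256) = 4.
f(n) = 3n^5 = Ω(n^(4+ε)) with ε = 1, and the regularity condition holds (a·f(n/b) = (a/b^5)·f(n) with a/b^5 = 4^-1 < 1). Case 3: G(n) = Θ(f(n)) = Θ(n^5).

Case 3: G(n) = Θ(n^5)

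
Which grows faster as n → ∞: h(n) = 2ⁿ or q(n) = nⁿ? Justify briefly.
Comparing growth rates:
Growth-rate hierarchy: log n ≺ any polynomial ≺ any exponential cⁿ (c>1) ≺ n! ≺ nⁿ.
super-exponential nⁿ dominates exponential base 2 asymptotically.

q(n) grows faster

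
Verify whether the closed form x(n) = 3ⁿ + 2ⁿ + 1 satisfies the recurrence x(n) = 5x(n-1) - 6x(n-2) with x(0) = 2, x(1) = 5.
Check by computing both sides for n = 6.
From the recurrence with x(0) = 2, x(1) = 5:
  x(0) = 2, x(1) = 5, x(2) = 13, x(3) = 35, x(4) = 97, x(5) = 275, x(6) = 793
  so the recurrence gives x(6) = 793.
From the proposed closed form x(n) = 3ⁿ + 2ⁿ + 1:
  x(6) = 794.
The recurrence gives 793 but the closed form gives 794, so the closed form does not satisfy the recurrence.

No, the closed form is incorrect.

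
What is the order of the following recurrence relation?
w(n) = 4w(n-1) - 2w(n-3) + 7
The order is the largest lag k for which w(n-k) appears. Here the deepest term is w(n-3) (the 7 term is non-homogeneous and does not affect the order), so the order is 3.

Order 3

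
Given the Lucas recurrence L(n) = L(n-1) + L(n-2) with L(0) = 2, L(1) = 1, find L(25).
Computing the sequence terms:
2, 1, 3, 4, 7, 11, 18, 29, 47, 76, 123, 199, 322, 521, 843, 1364, 2207, 3571, 5778, 9349, 15127, 24476, 39603, 64079, 103682, 167761

167761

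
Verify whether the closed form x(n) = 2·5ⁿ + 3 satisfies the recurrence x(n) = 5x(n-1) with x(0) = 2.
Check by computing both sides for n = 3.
From the recurrence with x(0) = 2:
  x(0) = 2, x(1) = 10, x(2) = 50, x(3) = 250
  so the recurrence gives x(3) = 250.
From the proposed closed form x(n) = 2·5ⁿ + 3:
  x(3) = 253.
The recurrence gives 250 but the closed form gives 253, so the closed form does not satisfy the recurrence.

No, the closed form is incorrect.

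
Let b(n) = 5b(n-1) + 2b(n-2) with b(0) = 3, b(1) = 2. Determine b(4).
Computing the sequence terms:
3, 2, 16, 84, 452

452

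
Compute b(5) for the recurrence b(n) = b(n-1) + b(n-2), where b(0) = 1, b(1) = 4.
Computing the sequence terms:
1, 4, 5, 9, 14, 23

23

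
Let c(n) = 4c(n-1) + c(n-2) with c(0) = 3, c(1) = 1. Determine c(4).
Computing the sequence terms:
3, 1, 7, 29, 123

123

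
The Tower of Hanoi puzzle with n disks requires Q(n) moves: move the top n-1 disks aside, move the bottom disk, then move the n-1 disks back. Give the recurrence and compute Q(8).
Moving n disks = move the top n-1 disks aside (Q(n-1) moves) + move the largest disk (1 move) + move the n-1 disks back on top (Q(n-1) moves), so Q(n) = 2Q(n-1) + 1, with Q(1) = 1 (a single disk takes one move).
First terms: 1, 3, 7, 15, 31, 63, … — each is one less than a power of 2. Indeed Q(n) + 1 = 2(Q(n-1) + 1) with Q(1) + 1 = 2, so Q(n) + 1 = 2ⁿ and Q(n) = 2ⁿ - 1.
Hence Q(8) = 2^8 - 1 = 256 - 1 = 255.

Q(n) = 2Q(n-1) + 1, Q(1) = 1; Q(8) = 255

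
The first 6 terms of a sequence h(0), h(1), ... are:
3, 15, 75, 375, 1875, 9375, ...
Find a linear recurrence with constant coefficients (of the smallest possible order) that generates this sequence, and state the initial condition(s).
Look for the lowest-order linear relation among consecutive terms.
Observation: each term is 5× the previous.
Check at n=2: 5·15 = 75. ✓

h(n) = 5 × h(n-1), h(0) = 3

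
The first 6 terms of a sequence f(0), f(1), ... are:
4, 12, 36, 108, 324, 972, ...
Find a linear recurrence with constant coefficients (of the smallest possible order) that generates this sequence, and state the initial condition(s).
Look for the lowest-order linear relation among consecutive terms.
Observation: each term is 3× the previous.
Check at n=2: 3·12 = 36. ✓

f(n) = 3 × f(n-1), f(0) = 4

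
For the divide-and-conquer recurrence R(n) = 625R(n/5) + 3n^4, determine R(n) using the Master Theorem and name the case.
Master Theorem template: R(n) = a·R(n/b) + f(n).
Here: a=625, b=5, f(n)=3n^4
Compute log_b(a) = log_5(625) = 4.
f(n) = 3n^4 = Θ(n^4). Case 2: R(n) = Θ(n^4 log n).

Case 2: R(n) = Θ(n^4 log n)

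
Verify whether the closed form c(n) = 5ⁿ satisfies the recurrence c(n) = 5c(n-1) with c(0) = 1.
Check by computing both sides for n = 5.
From the recurrence with c(0) = 1:
  c(0) = 1, c(1) = 5, c(2) = 25, c(3) = 125, c(4) = 625, c(5) = 3125
  so the recurrence gives c(5) = 3125.
From the proposed closed form c(n) = 5ⁿ:
  c(5) = 3125.
Both sides give 3125 at n = 5, and the initial condition(s) match, so the closed form is consistent.

Yes, the closed form is correct.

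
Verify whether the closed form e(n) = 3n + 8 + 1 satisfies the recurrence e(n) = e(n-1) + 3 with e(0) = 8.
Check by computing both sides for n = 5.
From the recurrence with e(0) = 8:
  e(0) = 8, e(1) = 11, e(2) = 14, e(3) = 17, e(4) = 20, e(5) = 23
  so the recurrence gives e(5) = 23.
From the proposed closed form e(n) = 3n + 8 + 1:
  e(5) = 24.
The recurrence gives 23 but the closed form gives 24, so the closed form does not satisfy the recurrence.

No, the closed form is incorrect.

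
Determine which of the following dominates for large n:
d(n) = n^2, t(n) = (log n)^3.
Comparing growth rates:
Growth-rate hierarchy: log n ≺ any polynomial ≺ any exponential cⁿ (c>1) ≺ n! ≺ nⁿ.
polynomial degree 2 dominates polylogarithmic (log n)^3 asymptotically.

d(n) grows faster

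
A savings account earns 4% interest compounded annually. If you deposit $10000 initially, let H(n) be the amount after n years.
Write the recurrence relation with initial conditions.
Each year the balance grows by 4%, i.e. is multiplied by 1 + 4/100 = 1.04, so H(n) = 1.04 × H(n-1). The initial deposit gives H(0) = 10000.
Unrolling gives the closed form H(n) = 10000 × (1.04)ⁿ.

H(n) = 1.04 × H(n-1), H(0) = 10000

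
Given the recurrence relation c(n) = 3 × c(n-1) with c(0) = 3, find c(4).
Computing step by step:
c(0) = 3
c(1) = 3 × 3 = 9
c(2) = 3 × 9 = 27
c(3) = 3 × 27 = 81
c(4) = 3 × 81 = 243

243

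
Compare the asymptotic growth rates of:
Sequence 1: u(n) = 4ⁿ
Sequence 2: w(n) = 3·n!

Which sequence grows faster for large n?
Comparing growth rates:
Growth-rate hierarchy: log n ≺ any polynomial ≺ any exponential cⁿ (c>1) ≺ n! ≺ nⁿ.
factorial dominates exponential base 4 asymptotically.

w(n) grows faster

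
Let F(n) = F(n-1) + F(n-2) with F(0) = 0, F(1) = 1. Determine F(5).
Computing the sequence terms:
0, 1, 1, 2, 3, 5

5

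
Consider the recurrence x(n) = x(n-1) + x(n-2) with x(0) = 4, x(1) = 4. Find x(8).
Computing the sequence terms:
4, 4, 8, 12, 20, 32, 52, 84, 136

136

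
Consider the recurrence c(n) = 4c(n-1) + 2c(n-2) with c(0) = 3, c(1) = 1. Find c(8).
Computing the sequence terms:
3, 1, 10, 42, 188, 836, 3720, 16552, 73648

73648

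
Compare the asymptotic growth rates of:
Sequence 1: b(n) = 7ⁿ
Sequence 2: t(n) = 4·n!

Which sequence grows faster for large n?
Comparing growth rates:
Growth-rate hierarchy: log n ≺ any polynomial ≺ any exponential cⁿ (c>1) ≺ n! ≺ nⁿ.
factorial dominates exponential base 7 asymptotically.

t(n) grows faster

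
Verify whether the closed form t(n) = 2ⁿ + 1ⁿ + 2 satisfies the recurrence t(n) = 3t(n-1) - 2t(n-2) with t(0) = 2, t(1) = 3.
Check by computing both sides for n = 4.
From the recurrence with t(0) = 2, t(1) = 3:
  t(0) = 2, t(1) = 3, t(2) = 5, t(3) = 9, t(4) = 17
  so the recurrence gives t(4) = 17.
From the proposed closed form t(n) = 2ⁿ + 1ⁿ + 2:
  t(4) = 19.
The recurrence gives 17 but the closed form gives 19, so the closed form does not satisfy the recurrence.

No, the closed form is incorrect.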